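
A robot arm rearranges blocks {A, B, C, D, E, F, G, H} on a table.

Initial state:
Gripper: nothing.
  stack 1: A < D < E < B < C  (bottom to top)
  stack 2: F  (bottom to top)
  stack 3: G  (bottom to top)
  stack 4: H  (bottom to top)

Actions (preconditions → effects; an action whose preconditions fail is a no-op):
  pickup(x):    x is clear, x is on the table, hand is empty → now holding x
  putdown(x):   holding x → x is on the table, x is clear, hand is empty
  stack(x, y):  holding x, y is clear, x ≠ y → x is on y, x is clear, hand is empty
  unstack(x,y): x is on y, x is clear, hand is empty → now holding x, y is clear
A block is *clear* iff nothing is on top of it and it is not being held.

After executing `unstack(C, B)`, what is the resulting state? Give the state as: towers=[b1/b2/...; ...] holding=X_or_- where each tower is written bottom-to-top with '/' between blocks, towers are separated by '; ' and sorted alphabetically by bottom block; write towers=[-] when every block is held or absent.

towers=[A/D/E/B; F; G; H] holding=C

before: towers=[A/D/E/B/C; F; G; H] holding=-
pre[unstack(C, B)]: on(C,B) ✓, clear(C) ✓, handempty ✓
all met → apply unstack(C, B)
after:  towers=[A/D/E/B; F; G; H] holding=C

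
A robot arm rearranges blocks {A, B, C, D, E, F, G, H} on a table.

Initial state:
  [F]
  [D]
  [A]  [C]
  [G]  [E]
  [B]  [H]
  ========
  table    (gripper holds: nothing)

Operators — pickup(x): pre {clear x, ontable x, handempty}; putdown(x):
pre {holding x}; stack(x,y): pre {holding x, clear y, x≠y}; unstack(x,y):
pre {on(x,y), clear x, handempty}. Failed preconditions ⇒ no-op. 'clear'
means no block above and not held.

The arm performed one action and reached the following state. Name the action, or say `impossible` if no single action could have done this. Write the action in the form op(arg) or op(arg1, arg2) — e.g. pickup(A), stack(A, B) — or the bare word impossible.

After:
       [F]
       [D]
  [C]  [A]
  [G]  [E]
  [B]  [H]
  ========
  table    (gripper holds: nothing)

impossible

target: towers=[B/G/C; H/E/A/D/F] holding=-
     unstack(F, D) → towers=[B/G/A/D; H/E/C] holding=F
     unstack(C, E) → towers=[B/G/A/D/F; H/E] holding=C
none of the 2 applicable actions match → impossible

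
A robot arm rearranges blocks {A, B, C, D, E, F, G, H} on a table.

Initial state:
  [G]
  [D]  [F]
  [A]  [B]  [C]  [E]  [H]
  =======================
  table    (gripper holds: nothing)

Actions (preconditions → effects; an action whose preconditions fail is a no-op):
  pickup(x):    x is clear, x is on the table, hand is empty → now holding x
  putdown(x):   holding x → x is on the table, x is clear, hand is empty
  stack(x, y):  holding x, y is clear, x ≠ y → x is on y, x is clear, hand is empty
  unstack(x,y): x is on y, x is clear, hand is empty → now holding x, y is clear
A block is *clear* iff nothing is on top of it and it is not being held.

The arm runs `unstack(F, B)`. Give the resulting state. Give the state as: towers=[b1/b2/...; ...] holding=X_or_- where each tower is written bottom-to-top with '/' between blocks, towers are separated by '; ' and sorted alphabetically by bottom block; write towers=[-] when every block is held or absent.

before: towers=[A/D/G; B/F; C; E; H] holding=-
pre[unstack(F, B)]: on(F,B) ✓, clear(F) ✓, handempty ✓
all met → apply unstack(F, B)
after:  towers=[A/D/G; B; C; E; H] holding=F

towers=[A/D/G; B; C; E; H] holding=F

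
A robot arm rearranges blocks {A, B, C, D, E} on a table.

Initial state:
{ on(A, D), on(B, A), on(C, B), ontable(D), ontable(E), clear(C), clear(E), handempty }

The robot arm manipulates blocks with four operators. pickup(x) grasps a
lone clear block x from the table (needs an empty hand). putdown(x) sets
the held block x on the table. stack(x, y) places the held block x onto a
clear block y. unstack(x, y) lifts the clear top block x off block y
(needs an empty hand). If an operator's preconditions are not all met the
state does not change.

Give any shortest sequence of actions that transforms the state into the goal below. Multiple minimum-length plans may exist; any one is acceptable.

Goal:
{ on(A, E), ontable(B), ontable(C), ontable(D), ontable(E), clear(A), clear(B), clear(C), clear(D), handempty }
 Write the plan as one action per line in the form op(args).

unstack(C, B)
putdown(C)
unstack(B, A)
putdown(B)
unstack(A, D)
stack(A, E)

step 1 (unstack(C, B)): towers=[D/A/B; E] holding=C
step 2 (putdown(C)): towers=[C; D/A/B; E] holding=-
step 3 (unstack(B, A)): towers=[C; D/A; E] holding=B
step 4 (putdown(B)): towers=[B; C; D/A; E] holding=-
step 5 (unstack(A, D)): towers=[B; C; D; E] holding=A
step 6 (stack(A, E)): towers=[B; C; D; E/A] holding=-
goal check: towers=[B; C; D; E/A] holding=- — reached (length 6, optimal by BFS)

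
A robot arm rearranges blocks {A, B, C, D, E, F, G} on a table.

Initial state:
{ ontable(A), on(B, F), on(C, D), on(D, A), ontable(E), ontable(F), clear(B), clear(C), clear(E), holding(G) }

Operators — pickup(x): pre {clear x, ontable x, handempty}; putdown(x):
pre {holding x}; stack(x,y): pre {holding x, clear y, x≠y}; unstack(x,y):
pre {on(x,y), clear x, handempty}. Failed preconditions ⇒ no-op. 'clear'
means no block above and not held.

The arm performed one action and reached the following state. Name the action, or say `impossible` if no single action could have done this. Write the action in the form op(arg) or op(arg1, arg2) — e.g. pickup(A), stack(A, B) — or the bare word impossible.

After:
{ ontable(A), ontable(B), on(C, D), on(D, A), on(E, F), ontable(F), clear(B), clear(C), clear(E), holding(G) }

impossible

target: towers=[A/D/C; B; F/E] holding=G
        putdown(G) → towers=[A/D/C; E; F/B; G] holding=-
       stack(G, B) → towers=[A/D/C; E; F/B/G] holding=-
       stack(G, E) → towers=[A/D/C; E/G; F/B] holding=-
       stack(G, C) → towers=[A/D/C/G; E; F/B] holding=-
none of the 4 applicable actions match → impossible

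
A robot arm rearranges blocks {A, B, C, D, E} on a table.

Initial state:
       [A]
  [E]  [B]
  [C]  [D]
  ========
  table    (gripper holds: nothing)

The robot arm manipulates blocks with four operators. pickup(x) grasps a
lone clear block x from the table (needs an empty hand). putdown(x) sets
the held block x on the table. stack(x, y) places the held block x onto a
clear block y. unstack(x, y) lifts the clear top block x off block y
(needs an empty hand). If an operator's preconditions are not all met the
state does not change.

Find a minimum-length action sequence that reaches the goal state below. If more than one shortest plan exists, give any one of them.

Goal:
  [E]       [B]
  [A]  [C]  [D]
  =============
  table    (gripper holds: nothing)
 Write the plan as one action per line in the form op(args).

step 1 (unstack(A, B)): towers=[C/E; D/B] holding=A
step 2 (putdown(A)): towers=[A; C/E; D/B] holding=-
step 3 (unstack(E, C)): towers=[A; C; D/B] holding=E
step 4 (stack(E, A)): towers=[A/E; C; D/B] holding=-
goal check: towers=[A/E; C; D/B] holding=- — reached (length 4, optimal by BFS)

unstack(A, B)
putdown(A)
unstack(E, C)
stack(E, A)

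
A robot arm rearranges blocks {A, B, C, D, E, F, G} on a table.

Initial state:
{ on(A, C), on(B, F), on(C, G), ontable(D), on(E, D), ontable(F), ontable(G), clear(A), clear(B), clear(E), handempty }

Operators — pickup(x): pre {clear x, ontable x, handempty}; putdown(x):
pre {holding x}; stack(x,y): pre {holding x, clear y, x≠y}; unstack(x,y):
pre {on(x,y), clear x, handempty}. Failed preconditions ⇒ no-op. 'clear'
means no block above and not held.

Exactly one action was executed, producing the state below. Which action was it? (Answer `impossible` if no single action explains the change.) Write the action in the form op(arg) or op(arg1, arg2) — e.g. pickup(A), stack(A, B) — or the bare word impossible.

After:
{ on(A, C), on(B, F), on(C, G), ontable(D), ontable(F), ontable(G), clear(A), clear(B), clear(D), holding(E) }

unstack(E, D)

target: towers=[D; F/B; G/C/A] holding=E
     unstack(B, F) → towers=[D/E; F; G/C/A] holding=B
     unstack(A, C) → towers=[D/E; F/B; G/C] holding=A
     unstack(E, D) → towers=[D; F/B; G/C/A] holding=E  ← match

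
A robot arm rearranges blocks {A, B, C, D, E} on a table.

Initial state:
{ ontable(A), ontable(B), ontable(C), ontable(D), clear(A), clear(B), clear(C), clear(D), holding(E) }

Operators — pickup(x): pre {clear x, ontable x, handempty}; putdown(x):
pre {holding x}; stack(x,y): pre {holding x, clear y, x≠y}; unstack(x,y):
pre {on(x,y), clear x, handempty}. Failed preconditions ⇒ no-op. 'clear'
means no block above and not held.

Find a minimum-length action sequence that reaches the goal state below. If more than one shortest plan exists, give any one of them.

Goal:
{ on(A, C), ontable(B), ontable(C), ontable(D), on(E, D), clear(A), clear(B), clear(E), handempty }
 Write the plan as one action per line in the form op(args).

step 1 (stack(E, D)): towers=[A; B; C; D/E] holding=-
step 2 (pickup(A)): towers=[B; C; D/E] holding=A
step 3 (stack(A, C)): towers=[B; C/A; D/E] holding=-
goal check: towers=[B; C/A; D/E] holding=- — reached (length 3, optimal by BFS)

stack(E, D)
pickup(A)
stack(A, C)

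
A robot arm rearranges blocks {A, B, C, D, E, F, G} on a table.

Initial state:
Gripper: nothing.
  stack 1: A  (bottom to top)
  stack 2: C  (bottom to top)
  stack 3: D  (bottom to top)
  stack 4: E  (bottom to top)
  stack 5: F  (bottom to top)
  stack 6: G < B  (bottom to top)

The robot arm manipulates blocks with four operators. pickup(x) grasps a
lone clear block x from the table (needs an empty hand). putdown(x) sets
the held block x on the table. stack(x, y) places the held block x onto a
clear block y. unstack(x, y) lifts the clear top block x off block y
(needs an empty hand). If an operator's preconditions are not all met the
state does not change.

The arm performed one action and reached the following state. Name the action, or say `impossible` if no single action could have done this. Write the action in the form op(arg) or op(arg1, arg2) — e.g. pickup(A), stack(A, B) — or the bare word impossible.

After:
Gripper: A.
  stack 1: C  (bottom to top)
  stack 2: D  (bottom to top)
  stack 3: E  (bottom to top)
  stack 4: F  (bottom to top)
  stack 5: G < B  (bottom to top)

target: towers=[C; D; E; F; G/B] holding=A
     unstack(B, G) → towers=[A; C; D; E; F; G] holding=B
         pickup(F) → towers=[A; C; D; E; G/B] holding=F
         pickup(D) → towers=[A; C; E; F; G/B] holding=D
         pickup(A) → towers=[C; D; E; F; G/B] holding=A  ← match
         pickup(E) → towers=[A; C; D; F; G/B] holding=E
         pickup(C) → towers=[A; D; E; F; G/B] holding=C

pickup(A)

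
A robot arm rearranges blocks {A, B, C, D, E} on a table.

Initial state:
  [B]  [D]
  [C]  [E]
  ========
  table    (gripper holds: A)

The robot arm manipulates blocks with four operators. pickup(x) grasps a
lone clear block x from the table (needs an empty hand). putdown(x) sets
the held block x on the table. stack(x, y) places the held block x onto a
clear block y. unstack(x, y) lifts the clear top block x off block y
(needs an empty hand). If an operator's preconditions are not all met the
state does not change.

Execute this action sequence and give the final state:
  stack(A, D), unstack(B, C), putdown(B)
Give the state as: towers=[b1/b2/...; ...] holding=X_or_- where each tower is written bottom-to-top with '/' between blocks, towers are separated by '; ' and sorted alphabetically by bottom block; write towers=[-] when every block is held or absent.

step 1 (stack(A, D)): towers=[C/B; E/D/A] holding=-
step 2 (unstack(B, C)): towers=[C; E/D/A] holding=B
step 3 (putdown(B)): towers=[B; C; E/D/A] holding=-

towers=[B; C; E/D/A] holding=-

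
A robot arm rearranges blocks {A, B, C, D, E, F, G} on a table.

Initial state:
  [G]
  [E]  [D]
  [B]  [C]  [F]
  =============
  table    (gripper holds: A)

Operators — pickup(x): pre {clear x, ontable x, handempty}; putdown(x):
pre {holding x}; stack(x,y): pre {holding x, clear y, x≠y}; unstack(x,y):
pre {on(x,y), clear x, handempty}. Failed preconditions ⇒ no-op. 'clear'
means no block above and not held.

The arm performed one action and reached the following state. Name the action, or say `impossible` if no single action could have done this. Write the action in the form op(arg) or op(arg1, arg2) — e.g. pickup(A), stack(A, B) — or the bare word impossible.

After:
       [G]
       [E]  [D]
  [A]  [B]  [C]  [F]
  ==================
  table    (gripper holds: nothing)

target: towers=[A; B/E/G; C/D; F] holding=-
        putdown(A) → towers=[A; B/E/G; C/D; F] holding=-  ← match
       stack(A, F) → towers=[B/E/G; C/D; F/A] holding=-
       stack(A, G) → towers=[B/E/G/A; C/D; F] holding=-
       stack(A, D) → towers=[B/E/G; C/D/A; F] holding=-

putdown(A)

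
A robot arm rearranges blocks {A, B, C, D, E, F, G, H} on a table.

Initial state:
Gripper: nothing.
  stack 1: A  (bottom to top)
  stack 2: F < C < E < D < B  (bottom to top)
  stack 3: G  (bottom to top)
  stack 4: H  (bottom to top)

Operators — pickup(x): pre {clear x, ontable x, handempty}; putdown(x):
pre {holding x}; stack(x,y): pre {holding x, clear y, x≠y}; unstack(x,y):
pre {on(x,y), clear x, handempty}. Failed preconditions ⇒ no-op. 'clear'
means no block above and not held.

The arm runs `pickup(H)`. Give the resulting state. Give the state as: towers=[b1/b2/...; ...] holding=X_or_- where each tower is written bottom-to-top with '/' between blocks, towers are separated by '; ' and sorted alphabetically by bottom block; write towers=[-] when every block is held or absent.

towers=[A; F/C/E/D/B; G] holding=H

before: towers=[A; F/C/E/D/B; G; H] holding=-
pre[pickup(H)]: clear(H) ✓, ontable(H) ✓, handempty ✓
all met → apply pickup(H)
after:  towers=[A; F/C/E/D/B; G] holding=H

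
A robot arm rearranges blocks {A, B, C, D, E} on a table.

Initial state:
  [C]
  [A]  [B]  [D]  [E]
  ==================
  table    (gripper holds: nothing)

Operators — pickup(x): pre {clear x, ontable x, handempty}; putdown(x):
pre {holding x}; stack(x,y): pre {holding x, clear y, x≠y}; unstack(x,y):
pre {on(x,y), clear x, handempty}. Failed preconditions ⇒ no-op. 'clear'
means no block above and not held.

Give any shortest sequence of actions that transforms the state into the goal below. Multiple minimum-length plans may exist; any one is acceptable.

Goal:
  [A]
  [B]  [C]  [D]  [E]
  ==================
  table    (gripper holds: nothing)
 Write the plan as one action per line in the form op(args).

step 1 (unstack(C, A)): towers=[A; B; D; E] holding=C
step 2 (putdown(C)): towers=[A; B; C; D; E] holding=-
step 3 (pickup(A)): towers=[B; C; D; E] holding=A
step 4 (stack(A, B)): towers=[B/A; C; D; E] holding=-
goal check: towers=[B/A; C; D; E] holding=- — reached (length 4, optimal by BFS)

unstack(C, A)
putdown(C)
pickup(A)
stack(A, B)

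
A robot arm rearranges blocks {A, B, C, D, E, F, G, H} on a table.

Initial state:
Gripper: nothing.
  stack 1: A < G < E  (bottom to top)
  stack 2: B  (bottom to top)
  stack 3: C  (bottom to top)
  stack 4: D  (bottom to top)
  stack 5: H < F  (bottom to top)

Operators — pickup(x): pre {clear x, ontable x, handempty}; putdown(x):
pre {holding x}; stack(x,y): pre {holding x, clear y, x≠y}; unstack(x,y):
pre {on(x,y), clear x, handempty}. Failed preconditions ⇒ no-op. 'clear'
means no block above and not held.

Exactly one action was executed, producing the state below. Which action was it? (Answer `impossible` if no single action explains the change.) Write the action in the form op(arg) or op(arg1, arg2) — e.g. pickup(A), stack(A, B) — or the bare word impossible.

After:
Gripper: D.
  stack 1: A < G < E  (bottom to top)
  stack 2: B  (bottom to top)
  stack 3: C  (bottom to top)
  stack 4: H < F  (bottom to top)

pickup(D)

target: towers=[A/G/E; B; C; H/F] holding=D
     unstack(E, G) → towers=[A/G; B; C; D; H/F] holding=E
         pickup(B) → towers=[A/G/E; C; D; H/F] holding=B
     unstack(F, H) → towers=[A/G/E; B; C; D; H] holding=F
         pickup(D) → towers=[A/G/E; B; C; H/F] holding=D  ← match
         pickup(C) → towers=[A/G/E; B; D; H/F] holding=C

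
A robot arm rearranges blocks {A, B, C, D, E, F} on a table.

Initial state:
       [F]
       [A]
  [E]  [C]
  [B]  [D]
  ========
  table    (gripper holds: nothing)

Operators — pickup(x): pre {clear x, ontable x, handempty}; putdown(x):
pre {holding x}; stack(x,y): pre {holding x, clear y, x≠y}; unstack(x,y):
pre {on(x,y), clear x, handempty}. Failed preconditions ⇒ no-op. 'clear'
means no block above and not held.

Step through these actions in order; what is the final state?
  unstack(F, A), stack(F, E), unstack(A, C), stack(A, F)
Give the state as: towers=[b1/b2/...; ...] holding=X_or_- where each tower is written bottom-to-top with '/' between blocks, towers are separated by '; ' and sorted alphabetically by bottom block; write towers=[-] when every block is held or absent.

step 1 (unstack(F, A)): towers=[B/E; D/C/A] holding=F
step 2 (stack(F, E)): towers=[B/E/F; D/C/A] holding=-
step 3 (unstack(A, C)): towers=[B/E/F; D/C] holding=A
step 4 (stack(A, F)): towers=[B/E/F/A; D/C] holding=-

towers=[B/E/F/A; D/C] holding=-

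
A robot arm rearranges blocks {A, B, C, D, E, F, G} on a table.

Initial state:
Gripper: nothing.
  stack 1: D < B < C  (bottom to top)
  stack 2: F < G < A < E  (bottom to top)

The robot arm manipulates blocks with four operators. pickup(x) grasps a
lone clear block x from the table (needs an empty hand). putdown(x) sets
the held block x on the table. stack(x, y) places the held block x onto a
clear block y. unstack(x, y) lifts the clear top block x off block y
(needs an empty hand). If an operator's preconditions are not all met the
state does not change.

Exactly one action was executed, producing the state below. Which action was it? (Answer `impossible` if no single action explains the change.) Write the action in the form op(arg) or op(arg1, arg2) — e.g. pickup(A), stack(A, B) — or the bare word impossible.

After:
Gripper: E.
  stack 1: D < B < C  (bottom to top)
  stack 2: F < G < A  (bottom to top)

target: towers=[D/B/C; F/G/A] holding=E
     unstack(E, A) → towers=[D/B/C; F/G/A] holding=E  ← match
     unstack(C, B) → towers=[D/B; F/G/A/E] holding=C

unstack(E, A)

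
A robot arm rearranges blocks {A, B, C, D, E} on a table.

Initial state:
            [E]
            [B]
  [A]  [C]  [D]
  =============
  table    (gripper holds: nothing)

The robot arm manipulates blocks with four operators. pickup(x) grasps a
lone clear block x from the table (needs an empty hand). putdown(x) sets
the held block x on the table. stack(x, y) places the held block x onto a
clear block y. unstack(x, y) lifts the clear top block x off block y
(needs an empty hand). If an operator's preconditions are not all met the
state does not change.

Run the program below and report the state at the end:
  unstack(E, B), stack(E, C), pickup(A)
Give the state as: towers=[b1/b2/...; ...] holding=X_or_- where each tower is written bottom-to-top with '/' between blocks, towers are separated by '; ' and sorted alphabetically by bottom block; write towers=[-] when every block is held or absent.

towers=[C/E; D/B] holding=A

step 1 (unstack(E, B)): towers=[A; C; D/B] holding=E
step 2 (stack(E, C)): towers=[A; C/E; D/B] holding=-
step 3 (pickup(A)): towers=[C/E; D/B] holding=A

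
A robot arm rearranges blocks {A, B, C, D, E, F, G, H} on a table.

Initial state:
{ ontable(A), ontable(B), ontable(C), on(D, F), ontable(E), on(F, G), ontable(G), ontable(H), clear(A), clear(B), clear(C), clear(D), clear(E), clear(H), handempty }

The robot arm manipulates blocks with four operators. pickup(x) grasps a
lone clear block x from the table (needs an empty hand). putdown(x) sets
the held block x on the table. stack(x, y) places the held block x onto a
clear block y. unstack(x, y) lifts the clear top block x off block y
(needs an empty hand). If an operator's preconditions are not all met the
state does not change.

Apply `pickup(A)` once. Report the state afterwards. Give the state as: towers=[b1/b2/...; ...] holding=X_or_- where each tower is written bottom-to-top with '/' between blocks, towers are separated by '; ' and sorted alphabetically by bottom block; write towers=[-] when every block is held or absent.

towers=[B; C; E; G/F/D; H] holding=A

before: towers=[A; B; C; E; G/F/D; H] holding=-
pre[pickup(A)]: clear(A) yes, ontable(A) yes, handempty yes
all met → apply pickup(A)
after:  towers=[B; C; E; G/F/D; H] holding=A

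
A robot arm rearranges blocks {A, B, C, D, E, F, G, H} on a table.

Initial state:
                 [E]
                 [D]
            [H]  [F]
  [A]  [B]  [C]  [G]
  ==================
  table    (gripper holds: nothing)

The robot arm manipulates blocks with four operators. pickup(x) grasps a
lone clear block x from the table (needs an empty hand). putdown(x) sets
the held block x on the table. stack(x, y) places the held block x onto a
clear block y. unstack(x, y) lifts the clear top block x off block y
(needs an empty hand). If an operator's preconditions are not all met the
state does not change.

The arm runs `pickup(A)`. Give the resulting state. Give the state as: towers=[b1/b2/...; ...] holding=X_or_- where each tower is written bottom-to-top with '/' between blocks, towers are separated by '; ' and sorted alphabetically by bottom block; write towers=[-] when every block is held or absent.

towers=[B; C/H; G/F/D/E] holding=A

before: towers=[A; B; C/H; G/F/D/E] holding=-
pre[pickup(A)]: clear(A) ✓, ontable(A) ✓, handempty ✓
all met → apply pickup(A)
after:  towers=[B; C/H; G/F/D/E] holding=A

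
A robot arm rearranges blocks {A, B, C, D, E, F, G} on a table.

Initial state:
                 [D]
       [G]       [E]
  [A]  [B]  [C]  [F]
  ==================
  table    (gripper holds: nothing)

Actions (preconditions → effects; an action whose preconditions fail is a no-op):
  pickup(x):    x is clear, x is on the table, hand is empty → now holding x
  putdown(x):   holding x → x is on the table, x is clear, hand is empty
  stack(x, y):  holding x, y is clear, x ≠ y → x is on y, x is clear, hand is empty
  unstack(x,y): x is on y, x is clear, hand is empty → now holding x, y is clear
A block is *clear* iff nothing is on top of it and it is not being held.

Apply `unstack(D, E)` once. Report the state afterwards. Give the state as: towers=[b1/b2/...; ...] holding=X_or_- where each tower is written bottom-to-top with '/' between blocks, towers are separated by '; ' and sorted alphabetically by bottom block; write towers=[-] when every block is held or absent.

before: towers=[A; B/G; C; F/E/D] holding=-
pre[unstack(D, E)]: on(D,E) ok, clear(D) ok, handempty ok
all met → apply unstack(D, E)
after:  towers=[A; B/G; C; F/E] holding=D

towers=[A; B/G; C; F/E] holding=D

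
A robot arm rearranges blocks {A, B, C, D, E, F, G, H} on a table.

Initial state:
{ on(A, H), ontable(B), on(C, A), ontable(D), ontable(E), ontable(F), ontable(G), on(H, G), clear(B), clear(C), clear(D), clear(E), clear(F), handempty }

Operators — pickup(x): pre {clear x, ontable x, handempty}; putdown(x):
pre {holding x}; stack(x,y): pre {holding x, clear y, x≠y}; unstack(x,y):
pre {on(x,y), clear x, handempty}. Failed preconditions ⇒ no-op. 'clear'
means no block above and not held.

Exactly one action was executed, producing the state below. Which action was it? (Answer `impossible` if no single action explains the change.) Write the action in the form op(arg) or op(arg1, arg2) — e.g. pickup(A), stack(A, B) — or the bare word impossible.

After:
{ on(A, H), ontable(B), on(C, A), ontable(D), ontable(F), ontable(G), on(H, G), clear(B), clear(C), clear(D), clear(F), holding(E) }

target: towers=[B; D; F; G/H/A/C] holding=E
         pickup(E) → towers=[B; D; F; G/H/A/C] holding=E  ← match
         pickup(B) → towers=[D; E; F; G/H/A/C] holding=B
         pickup(F) → towers=[B; D; E; G/H/A/C] holding=F
         pickup(D) → towers=[B; E; F; G/H/A/C] holding=D
     unstack(C, A) → towers=[B; D; E; F; G/H/A] holding=C

pickup(E)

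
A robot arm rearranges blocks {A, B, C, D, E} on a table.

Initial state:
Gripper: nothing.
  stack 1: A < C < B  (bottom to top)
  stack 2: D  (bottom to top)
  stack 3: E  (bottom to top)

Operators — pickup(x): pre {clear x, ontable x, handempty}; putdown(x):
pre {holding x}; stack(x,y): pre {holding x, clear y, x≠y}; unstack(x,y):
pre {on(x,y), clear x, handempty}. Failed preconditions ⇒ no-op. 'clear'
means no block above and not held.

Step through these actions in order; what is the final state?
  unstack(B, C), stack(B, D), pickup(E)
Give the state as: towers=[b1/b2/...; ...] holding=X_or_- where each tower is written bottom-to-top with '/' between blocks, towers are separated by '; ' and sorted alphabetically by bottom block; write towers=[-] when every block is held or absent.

towers=[A/C; D/B] holding=E

step 1 (unstack(B, C)): towers=[A/C; D; E] holding=B
step 2 (stack(B, D)): towers=[A/C; D/B; E] holding=-
step 3 (pickup(E)): towers=[A/C; D/B] holding=E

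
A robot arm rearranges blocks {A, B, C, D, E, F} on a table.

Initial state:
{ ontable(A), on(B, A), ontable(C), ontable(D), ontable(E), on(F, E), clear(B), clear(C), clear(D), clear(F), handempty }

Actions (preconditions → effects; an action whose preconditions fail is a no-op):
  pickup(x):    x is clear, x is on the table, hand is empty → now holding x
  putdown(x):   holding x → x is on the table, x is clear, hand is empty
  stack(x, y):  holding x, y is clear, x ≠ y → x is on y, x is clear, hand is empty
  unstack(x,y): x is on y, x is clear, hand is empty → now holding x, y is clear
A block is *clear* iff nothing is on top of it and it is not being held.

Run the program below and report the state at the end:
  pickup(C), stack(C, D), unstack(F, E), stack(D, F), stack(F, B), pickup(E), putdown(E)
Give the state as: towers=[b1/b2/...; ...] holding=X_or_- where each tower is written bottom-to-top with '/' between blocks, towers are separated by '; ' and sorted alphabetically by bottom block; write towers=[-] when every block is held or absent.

step 1 (pickup(C)): towers=[A/B; D; E/F] holding=C
step 2 (stack(C, D)): towers=[A/B; D/C; E/F] holding=-
step 3 (unstack(F, E)): towers=[A/B; D/C; E] holding=F
step 4 (stack(D, F)) [no-op]: towers=[A/B; D/C; E] holding=F
step 5 (stack(F, B)): towers=[A/B/F; D/C; E] holding=-
step 6 (pickup(E)): towers=[A/B/F; D/C] holding=E
step 7 (putdown(E)): towers=[A/B/F; D/C; E] holding=-

towers=[A/B/F; D/C; E] holding=-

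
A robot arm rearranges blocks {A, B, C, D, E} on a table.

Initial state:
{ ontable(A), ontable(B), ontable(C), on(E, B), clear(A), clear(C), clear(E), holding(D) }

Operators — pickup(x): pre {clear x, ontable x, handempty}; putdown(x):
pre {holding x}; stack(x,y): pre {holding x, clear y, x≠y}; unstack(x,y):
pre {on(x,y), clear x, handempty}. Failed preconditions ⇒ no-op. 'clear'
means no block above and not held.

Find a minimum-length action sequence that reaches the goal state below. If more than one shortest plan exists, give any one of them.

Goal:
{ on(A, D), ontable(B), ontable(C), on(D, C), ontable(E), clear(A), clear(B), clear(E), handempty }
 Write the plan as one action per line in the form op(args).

step 1 (stack(D, C)): towers=[A; B/E; C/D] holding=-
step 2 (pickup(A)): towers=[B/E; C/D] holding=A
step 3 (stack(A, D)): towers=[B/E; C/D/A] holding=-
step 4 (unstack(E, B)): towers=[B; C/D/A] holding=E
step 5 (putdown(E)): towers=[B; C/D/A; E] holding=-
goal check: towers=[B; C/D/A; E] holding=- — reached (length 5, optimal by BFS)

stack(D, C)
pickup(A)
stack(A, D)
unstack(E, B)
putdown(E)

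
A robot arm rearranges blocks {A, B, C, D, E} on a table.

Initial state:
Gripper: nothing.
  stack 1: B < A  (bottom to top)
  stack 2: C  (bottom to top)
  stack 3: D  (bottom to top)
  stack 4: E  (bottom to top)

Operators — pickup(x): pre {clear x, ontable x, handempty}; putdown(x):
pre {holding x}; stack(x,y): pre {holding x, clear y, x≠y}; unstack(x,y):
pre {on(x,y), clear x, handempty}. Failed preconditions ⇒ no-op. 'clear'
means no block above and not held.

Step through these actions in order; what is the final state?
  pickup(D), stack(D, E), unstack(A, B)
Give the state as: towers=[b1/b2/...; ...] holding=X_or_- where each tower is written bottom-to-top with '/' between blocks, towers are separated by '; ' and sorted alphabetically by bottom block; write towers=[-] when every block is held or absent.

step 1 (pickup(D)): towers=[B/A; C; E] holding=D
step 2 (stack(D, E)): towers=[B/A; C; E/D] holding=-
step 3 (unstack(A, B)): towers=[B; C; E/D] holding=A

towers=[B; C; E/D] holding=A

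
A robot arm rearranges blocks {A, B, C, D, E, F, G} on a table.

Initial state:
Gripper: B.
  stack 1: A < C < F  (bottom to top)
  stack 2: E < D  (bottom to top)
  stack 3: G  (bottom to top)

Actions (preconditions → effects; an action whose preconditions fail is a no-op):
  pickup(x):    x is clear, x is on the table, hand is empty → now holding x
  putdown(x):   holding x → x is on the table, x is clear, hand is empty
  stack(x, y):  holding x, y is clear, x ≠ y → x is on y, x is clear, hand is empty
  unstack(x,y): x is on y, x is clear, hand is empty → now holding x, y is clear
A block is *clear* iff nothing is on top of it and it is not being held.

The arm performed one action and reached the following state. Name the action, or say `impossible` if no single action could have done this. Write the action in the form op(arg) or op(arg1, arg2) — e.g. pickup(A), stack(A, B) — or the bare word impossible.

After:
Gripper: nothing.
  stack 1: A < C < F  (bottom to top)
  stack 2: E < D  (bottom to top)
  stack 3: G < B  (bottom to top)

target: towers=[A/C/F; E/D; G/B] holding=-
        putdown(B) → towers=[A/C/F; B; E/D; G] holding=-
       stack(B, F) → towers=[A/C/F/B; E/D; G] holding=-
       stack(B, G) → towers=[A/C/F; E/D; G/B] holding=-  ← match
       stack(B, D) → towers=[A/C/F; E/D/B; G] holding=-

stack(B, G)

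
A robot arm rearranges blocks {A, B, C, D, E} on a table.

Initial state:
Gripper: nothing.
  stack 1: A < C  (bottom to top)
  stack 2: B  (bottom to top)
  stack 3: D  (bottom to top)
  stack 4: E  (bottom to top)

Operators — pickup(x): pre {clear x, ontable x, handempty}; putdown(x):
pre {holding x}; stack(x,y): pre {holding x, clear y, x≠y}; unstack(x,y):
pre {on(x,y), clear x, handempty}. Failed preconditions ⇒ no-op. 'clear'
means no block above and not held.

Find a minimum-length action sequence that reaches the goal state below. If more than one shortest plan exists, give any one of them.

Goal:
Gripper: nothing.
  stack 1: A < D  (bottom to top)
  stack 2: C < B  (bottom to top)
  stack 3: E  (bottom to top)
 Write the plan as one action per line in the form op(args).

step 1 (unstack(C, A)): towers=[A; B; D; E] holding=C
step 2 (putdown(C)): towers=[A; B; C; D; E] holding=-
step 3 (pickup(B)): towers=[A; C; D; E] holding=B
step 4 (stack(B, C)): towers=[A; C/B; D; E] holding=-
step 5 (pickup(D)): towers=[A; C/B; E] holding=D
step 6 (stack(D, A)): towers=[A/D; C/B; E] holding=-
goal check: towers=[A/D; C/B; E] holding=- — reached (length 6, optimal by BFS)

unstack(C, A)
putdown(C)
pickup(B)
stack(B, C)
pickup(D)
stack(D, A)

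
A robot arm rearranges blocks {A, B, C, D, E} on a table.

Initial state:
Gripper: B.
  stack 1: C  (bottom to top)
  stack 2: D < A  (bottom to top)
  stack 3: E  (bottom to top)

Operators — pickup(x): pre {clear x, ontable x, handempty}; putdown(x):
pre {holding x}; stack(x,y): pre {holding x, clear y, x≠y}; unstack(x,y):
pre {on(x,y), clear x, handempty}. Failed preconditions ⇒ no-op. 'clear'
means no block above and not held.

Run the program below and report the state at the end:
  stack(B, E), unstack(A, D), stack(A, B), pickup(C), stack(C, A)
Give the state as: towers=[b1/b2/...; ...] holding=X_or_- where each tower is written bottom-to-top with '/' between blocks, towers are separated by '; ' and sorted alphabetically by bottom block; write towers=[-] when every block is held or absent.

towers=[D; E/B/A/C] holding=-

step 1 (stack(B, E)): towers=[C; D/A; E/B] holding=-
step 2 (unstack(A, D)): towers=[C; D; E/B] holding=A
step 3 (stack(A, B)): towers=[C; D; E/B/A] holding=-
step 4 (pickup(C)): towers=[D; E/B/A] holding=C
step 5 (stack(C, A)): towers=[D; E/B/A/C] holding=-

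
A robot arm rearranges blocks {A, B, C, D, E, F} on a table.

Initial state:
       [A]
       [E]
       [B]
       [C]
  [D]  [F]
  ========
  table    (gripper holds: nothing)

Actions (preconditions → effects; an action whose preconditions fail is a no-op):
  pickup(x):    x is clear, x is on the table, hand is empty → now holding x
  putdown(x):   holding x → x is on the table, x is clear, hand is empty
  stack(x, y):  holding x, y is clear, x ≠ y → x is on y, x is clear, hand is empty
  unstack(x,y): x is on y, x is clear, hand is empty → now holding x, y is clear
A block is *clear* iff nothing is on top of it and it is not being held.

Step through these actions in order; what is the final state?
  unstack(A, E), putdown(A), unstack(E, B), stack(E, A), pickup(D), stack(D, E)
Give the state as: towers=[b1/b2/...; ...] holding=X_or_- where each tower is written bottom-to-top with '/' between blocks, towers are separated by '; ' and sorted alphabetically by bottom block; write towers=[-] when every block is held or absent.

towers=[A/E/D; F/C/B] holding=-

step 1 (unstack(A, E)): towers=[D; F/C/B/E] holding=A
step 2 (putdown(A)): towers=[A; D; F/C/B/E] holding=-
step 3 (unstack(E, B)): towers=[A; D; F/C/B] holding=E
step 4 (stack(E, A)): towers=[A/E; D; F/C/B] holding=-
step 5 (pickup(D)): towers=[A/E; F/C/B] holding=D
step 6 (stack(D, E)): towers=[A/E/D; F/C/B] holding=-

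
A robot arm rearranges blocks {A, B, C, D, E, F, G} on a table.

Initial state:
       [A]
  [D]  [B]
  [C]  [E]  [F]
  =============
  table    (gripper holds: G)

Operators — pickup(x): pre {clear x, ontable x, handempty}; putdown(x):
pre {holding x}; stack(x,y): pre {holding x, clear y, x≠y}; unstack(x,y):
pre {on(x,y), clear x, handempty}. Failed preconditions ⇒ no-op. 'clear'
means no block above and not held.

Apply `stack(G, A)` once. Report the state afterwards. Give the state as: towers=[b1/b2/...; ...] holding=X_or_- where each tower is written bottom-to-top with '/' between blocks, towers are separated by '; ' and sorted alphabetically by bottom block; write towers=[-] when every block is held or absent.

towers=[C/D; E/B/A/G; F] holding=-

before: towers=[C/D; E/B/A; F] holding=G
pre[stack(G, A)]: holding(G) ✓, clear(A) ✓, G≠A ✓
all met → apply stack(G, A)
after:  towers=[C/D; E/B/A/G; F] holding=-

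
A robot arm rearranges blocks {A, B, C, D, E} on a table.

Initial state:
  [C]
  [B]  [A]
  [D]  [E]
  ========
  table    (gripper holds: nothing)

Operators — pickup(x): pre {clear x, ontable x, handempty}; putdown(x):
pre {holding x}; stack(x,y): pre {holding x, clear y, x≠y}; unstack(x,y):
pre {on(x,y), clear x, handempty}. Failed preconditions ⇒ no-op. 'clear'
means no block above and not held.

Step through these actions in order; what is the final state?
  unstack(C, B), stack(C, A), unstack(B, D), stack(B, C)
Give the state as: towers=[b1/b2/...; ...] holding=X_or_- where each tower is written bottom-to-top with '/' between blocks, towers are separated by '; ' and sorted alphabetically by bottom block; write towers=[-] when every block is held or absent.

step 1 (unstack(C, B)): towers=[D/B; E/A] holding=C
step 2 (stack(C, A)): towers=[D/B; E/A/C] holding=-
step 3 (unstack(B, D)): towers=[D; E/A/C] holding=B
step 4 (stack(B, C)): towers=[D; E/A/C/B] holding=-

towers=[D; E/A/C/B] holding=-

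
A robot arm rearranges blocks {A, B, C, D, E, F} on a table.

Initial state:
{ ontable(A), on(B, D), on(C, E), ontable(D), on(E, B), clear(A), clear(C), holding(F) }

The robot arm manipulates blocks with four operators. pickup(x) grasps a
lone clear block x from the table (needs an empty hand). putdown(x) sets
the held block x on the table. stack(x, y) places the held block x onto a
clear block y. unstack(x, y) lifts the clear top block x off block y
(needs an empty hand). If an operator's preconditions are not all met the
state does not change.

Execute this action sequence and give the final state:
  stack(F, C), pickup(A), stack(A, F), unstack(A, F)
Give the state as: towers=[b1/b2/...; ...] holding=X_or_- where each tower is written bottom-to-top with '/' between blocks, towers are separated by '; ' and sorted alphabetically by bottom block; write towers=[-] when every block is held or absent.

step 1 (stack(F, C)): towers=[A; D/B/E/C/F] holding=-
step 2 (pickup(A)): towers=[D/B/E/C/F] holding=A
step 3 (stack(A, F)): towers=[D/B/E/C/F/A] holding=-
step 4 (unstack(A, F)): towers=[D/B/E/C/F] holding=A

towers=[D/B/E/C/F] holding=A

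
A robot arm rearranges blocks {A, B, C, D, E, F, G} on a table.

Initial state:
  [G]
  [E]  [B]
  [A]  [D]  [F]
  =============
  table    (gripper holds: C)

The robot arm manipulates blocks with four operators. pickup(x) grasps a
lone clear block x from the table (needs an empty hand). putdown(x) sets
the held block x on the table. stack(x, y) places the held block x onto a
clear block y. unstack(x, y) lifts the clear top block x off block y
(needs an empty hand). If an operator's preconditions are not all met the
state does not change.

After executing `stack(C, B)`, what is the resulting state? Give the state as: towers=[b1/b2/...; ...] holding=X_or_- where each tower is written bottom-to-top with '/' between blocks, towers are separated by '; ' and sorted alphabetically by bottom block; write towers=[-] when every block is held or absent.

towers=[A/E/G; D/B/C; F] holding=-

before: towers=[A/E/G; D/B; F] holding=C
pre[stack(C, B)]: holding(C) ok, clear(B) ok, C≠B ok
all met → apply stack(C, B)
after:  towers=[A/E/G; D/B/C; F] holding=-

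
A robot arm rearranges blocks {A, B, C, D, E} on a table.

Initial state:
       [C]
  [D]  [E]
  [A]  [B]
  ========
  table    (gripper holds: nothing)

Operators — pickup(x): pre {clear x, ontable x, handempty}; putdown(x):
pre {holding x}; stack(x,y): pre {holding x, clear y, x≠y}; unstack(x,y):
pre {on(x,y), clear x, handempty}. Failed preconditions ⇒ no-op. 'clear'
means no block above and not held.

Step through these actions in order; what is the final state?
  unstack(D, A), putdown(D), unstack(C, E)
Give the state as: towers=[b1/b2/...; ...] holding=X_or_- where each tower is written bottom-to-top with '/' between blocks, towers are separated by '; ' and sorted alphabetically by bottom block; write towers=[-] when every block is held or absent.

step 1 (unstack(D, A)): towers=[A; B/E/C] holding=D
step 2 (putdown(D)): towers=[A; B/E/C; D] holding=-
step 3 (unstack(C, E)): towers=[A; B/E; D] holding=C

towers=[A; B/E; D] holding=C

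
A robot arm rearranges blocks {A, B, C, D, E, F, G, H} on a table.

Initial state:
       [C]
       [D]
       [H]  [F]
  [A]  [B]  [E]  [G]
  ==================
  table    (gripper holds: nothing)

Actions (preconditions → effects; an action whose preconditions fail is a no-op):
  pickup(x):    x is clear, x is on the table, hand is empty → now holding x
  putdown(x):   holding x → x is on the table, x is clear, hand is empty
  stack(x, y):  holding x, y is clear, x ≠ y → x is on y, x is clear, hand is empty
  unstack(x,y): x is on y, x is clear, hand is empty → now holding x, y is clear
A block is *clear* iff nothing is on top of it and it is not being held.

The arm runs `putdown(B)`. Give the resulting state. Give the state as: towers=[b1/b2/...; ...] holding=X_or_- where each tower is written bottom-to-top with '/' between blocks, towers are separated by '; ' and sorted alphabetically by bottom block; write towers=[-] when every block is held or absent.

towers=[A; B/H/D/C; E/F; G] holding=-

before: towers=[A; B/H/D/C; E/F; G] holding=-
pre[putdown(B)]: holding(B) no
holding(B) unmet → putdown(B) is a no-op
after:  towers=[A; B/H/D/C; E/F; G] holding=-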